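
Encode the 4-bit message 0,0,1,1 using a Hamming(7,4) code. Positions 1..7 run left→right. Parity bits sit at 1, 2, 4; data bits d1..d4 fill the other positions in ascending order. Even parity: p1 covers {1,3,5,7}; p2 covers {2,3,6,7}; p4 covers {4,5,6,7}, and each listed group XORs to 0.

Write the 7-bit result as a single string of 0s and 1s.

1000011

Place data at non-parity positions: p1 p2 0 p4 0 1 1
p1 (pos 1,3,5,7): XOR of data positions = 0⊕0⊕1 = 1
p2 (pos 2,3,6,7): XOR of data positions = 0⊕1⊕1 = 0
p4 (pos 4,5,6,7): XOR of data positions = 0⊕1⊕1 = 0
Codeword: 1000011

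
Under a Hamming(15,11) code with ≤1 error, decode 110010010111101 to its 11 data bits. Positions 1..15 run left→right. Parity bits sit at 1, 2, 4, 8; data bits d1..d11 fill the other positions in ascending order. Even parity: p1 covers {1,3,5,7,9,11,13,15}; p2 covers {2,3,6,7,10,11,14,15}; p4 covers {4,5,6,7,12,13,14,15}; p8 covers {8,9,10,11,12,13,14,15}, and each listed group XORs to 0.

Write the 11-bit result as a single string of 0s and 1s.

01000111101

s1 (pos 1,3,5,7,9,11,13,15): 1⊕0⊕1⊕0⊕0⊕1⊕1⊕1 = 1
s2 (pos 2,3,6,7,10,11,14,15): 1⊕0⊕0⊕0⊕1⊕1⊕0⊕1 = 0
s4 (pos 4,5,6,7,12,13,14,15): 0⊕1⊕0⊕0⊕1⊕1⊕0⊕1 = 0
s8 (pos 8,9,10,11,12,13,14,15): 1⊕0⊕1⊕1⊕1⊕1⊕0⊕1 = 0
Syndrome s8…s1 = 0001 → error at position 1.
Flip position 1: 110010010111101 → 010010010111101
Read data bits from positions 3,5,6,7,9,10,11,12,13,14,15: 01000111101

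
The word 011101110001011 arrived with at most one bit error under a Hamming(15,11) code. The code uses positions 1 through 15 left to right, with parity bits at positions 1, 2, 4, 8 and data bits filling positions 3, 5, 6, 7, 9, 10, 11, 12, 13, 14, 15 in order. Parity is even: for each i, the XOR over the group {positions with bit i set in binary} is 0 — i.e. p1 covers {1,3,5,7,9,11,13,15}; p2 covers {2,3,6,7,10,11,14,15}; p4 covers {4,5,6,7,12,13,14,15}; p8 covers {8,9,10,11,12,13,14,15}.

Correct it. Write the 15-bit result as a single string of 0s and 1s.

111101110001011

s1 (pos 1,3,5,7,9,11,13,15): 0⊕1⊕0⊕1⊕0⊕0⊕0⊕1 = 1
s2 (pos 2,3,6,7,10,11,14,15): 1⊕1⊕1⊕1⊕0⊕0⊕1⊕1 = 0
s4 (pos 4,5,6,7,12,13,14,15): 1⊕0⊕1⊕1⊕1⊕0⊕1⊕1 = 0
s8 (pos 8,9,10,11,12,13,14,15): 1⊕0⊕0⊕0⊕1⊕0⊕1⊕1 = 0
Syndrome s8…s1 = 0001 → error at position 1.
Flip position 1: 011101110001011 → 111101110001011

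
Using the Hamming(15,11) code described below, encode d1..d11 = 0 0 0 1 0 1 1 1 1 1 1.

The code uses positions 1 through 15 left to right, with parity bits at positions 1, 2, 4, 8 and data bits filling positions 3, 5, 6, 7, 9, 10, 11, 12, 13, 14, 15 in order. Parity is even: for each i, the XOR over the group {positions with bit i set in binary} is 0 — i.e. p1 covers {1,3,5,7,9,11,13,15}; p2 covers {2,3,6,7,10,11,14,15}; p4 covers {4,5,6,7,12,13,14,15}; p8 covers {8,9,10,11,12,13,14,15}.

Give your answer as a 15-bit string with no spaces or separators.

010100100111111

Place data at non-parity positions: p1 p2 0 p4 0 0 1 p8 0 1 1 1 1 1 1
p1 (pos 1,3,5,7,9,11,13,15): XOR of data positions = 0⊕0⊕1⊕0⊕1⊕1⊕1 = 0
p2 (pos 2,3,6,7,10,11,14,15): XOR of data positions = 0⊕0⊕1⊕1⊕1⊕1⊕1 = 1
p4 (pos 4,5,6,7,12,13,14,15): XOR of data positions = 0⊕0⊕1⊕1⊕1⊕1⊕1 = 1
p8 (pos 8,9,10,11,12,13,14,15): XOR of data positions = 0⊕1⊕1⊕1⊕1⊕1⊕1 = 0
Codeword: 010100100111111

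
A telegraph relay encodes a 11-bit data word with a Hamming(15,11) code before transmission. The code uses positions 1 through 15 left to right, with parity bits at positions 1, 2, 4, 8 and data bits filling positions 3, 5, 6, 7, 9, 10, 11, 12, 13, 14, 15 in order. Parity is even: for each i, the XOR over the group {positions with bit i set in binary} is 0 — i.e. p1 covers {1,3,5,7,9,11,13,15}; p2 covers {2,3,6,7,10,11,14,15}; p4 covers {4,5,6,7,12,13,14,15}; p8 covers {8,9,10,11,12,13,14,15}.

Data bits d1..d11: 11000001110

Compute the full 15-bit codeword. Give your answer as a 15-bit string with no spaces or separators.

Place data at non-parity positions: p1 p2 1 p4 1 0 0 p8 0 0 0 1 1 1 0
p1 (pos 1,3,5,7,9,11,13,15): XOR of data positions = 1⊕1⊕0⊕0⊕0⊕1⊕0 = 1
p2 (pos 2,3,6,7,10,11,14,15): XOR of data positions = 1⊕0⊕0⊕0⊕0⊕1⊕0 = 0
p4 (pos 4,5,6,7,12,13,14,15): XOR of data positions = 1⊕0⊕0⊕1⊕1⊕1⊕0 = 0
p8 (pos 8,9,10,11,12,13,14,15): XOR of data positions = 0⊕0⊕0⊕1⊕1⊕1⊕0 = 1
Codeword: 101010010001110

101010010001110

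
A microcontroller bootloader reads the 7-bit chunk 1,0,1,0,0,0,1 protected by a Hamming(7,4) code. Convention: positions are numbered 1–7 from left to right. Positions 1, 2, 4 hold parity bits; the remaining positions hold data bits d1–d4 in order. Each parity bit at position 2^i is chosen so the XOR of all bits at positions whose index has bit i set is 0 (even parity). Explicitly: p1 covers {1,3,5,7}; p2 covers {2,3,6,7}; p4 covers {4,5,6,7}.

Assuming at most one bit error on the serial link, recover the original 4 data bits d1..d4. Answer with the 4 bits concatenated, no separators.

s1 (pos 1,3,5,7): 1⊕1⊕0⊕1 = 1
s2 (pos 2,3,6,7): 0⊕1⊕0⊕1 = 0
s4 (pos 4,5,6,7): 0⊕0⊕0⊕1 = 1
Syndrome s4…s1 = 101 → error at position 5.
Flip position 5: 1010001 → 1010101
Read data bits from positions 3,5,6,7: 1101

1101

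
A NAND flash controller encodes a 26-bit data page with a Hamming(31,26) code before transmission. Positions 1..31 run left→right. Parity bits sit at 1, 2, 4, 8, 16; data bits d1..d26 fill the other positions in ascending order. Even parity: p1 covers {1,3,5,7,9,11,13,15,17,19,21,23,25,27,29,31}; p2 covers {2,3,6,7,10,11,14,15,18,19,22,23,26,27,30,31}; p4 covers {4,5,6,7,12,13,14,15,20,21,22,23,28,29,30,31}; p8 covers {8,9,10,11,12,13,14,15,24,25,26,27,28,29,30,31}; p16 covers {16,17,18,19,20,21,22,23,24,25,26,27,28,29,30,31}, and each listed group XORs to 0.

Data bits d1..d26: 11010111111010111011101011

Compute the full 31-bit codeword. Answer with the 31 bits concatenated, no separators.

Place data at non-parity positions: p1 p2 1 p4 1 0 1 p8 0 1 1 1 1 1 1 p16 0 1 0 1 1 1 0 1 1 1 0 1 0 1 1
p1 (pos 1,3,5,7,9,11,13,15,17,19,21,23,25,27,29,31): XOR of data positions = 1⊕1⊕1⊕0⊕1⊕1⊕1⊕0⊕0⊕1⊕0⊕1⊕0⊕0⊕1 = 1
p2 (pos 2,3,6,7,10,11,14,15,18,19,22,23,26,27,30,31): XOR of data positions = 1⊕0⊕1⊕1⊕1⊕1⊕1⊕1⊕0⊕1⊕0⊕1⊕0⊕1⊕1 = 1
p4 (pos 4,5,6,7,12,13,14,15,20,21,22,23,28,29,30,31): XOR of data positions = 1⊕0⊕1⊕1⊕1⊕1⊕1⊕1⊕1⊕1⊕0⊕1⊕0⊕1⊕1 = 0
p8 (pos 8,9,10,11,12,13,14,15,24,25,26,27,28,29,30,31): XOR of data positions = 0⊕1⊕1⊕1⊕1⊕1⊕1⊕1⊕1⊕1⊕0⊕1⊕0⊕1⊕1 = 0
p16 (pos 16,17,18,19,20,21,22,23,24,25,26,27,28,29,30,31): XOR of data positions = 0⊕1⊕0⊕1⊕1⊕1⊕0⊕1⊕1⊕1⊕0⊕1⊕0⊕1⊕1 = 0
Codeword: 1110101001111110010111011101011

1110101001111110010111011101011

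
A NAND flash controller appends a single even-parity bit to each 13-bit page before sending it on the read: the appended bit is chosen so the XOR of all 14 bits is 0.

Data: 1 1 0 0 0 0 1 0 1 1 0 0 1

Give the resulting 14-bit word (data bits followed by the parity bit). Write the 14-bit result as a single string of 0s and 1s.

XOR of the 13 data bits: 1⊕1⊕0⊕0⊕0⊕0⊕1⊕0⊕1⊕1⊕0⊕0⊕1 = 0
Parity bit = 0 (so all 14 bits XOR to 0).

11000010110010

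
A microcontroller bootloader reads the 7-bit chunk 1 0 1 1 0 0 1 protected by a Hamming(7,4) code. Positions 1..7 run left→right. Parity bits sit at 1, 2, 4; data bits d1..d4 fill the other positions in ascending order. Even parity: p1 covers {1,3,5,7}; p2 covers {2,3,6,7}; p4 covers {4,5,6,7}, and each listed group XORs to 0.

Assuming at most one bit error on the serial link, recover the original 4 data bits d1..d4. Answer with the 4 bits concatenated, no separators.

s1 (pos 1,3,5,7): 1⊕1⊕0⊕1 = 1
s2 (pos 2,3,6,7): 0⊕1⊕0⊕1 = 0
s4 (pos 4,5,6,7): 1⊕0⊕0⊕1 = 0
Syndrome s4…s1 = 001 → error at position 1.
Flip position 1: 1011001 → 0011001
Read data bits from positions 3,5,6,7: 1001

1001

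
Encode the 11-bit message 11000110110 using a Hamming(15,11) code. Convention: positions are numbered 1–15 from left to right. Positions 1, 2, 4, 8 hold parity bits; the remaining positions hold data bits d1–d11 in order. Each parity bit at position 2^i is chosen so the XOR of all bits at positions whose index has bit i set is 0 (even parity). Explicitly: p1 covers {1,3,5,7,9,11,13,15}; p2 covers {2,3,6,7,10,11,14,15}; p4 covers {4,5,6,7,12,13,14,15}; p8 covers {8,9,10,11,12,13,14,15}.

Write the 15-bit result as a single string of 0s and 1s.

Place data at non-parity positions: p1 p2 1 p4 1 0 0 p8 0 1 1 0 1 1 0
p1 (pos 1,3,5,7,9,11,13,15): XOR of data positions = 1⊕1⊕0⊕0⊕1⊕1⊕0 = 0
p2 (pos 2,3,6,7,10,11,14,15): XOR of data positions = 1⊕0⊕0⊕1⊕1⊕1⊕0 = 0
p4 (pos 4,5,6,7,12,13,14,15): XOR of data positions = 1⊕0⊕0⊕0⊕1⊕1⊕0 = 1
p8 (pos 8,9,10,11,12,13,14,15): XOR of data positions = 0⊕1⊕1⊕0⊕1⊕1⊕0 = 0
Codeword: 001110000110110

001110000110110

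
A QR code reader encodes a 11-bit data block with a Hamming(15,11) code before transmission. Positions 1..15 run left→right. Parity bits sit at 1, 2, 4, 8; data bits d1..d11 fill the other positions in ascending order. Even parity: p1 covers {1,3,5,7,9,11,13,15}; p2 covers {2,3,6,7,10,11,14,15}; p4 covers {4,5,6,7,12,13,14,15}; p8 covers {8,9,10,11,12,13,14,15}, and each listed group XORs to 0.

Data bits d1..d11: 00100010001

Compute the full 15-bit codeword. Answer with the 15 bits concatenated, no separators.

Place data at non-parity positions: p1 p2 0 p4 0 1 0 p8 0 0 1 0 0 0 1
p1 (pos 1,3,5,7,9,11,13,15): XOR of data positions = 0⊕0⊕0⊕0⊕1⊕0⊕1 = 0
p2 (pos 2,3,6,7,10,11,14,15): XOR of data positions = 0⊕1⊕0⊕0⊕1⊕0⊕1 = 1
p4 (pos 4,5,6,7,12,13,14,15): XOR of data positions = 0⊕1⊕0⊕0⊕0⊕0⊕1 = 0
p8 (pos 8,9,10,11,12,13,14,15): XOR of data positions = 0⊕0⊕1⊕0⊕0⊕0⊕1 = 0
Codeword: 010001000010001

010001000010001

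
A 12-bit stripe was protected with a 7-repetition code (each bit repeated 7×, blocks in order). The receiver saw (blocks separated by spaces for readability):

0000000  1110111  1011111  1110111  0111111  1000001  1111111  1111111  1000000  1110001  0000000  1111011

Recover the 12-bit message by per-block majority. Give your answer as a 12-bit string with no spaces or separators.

011110110101

Block 1 (0000000): 0 ones → 0
Block 2 (1110111): 6 ones → 1
Block 3 (1011111): 6 ones → 1
Block 4 (1110111): 6 ones → 1
Block 5 (0111111): 6 ones → 1
Block 6 (1000001): 2 ones → 0
Block 7 (1111111): 7 ones → 1
Block 8 (1111111): 7 ones → 1
Block 9 (1000000): 1 one → 0
Block 10 (1110001): 4 ones → 1
Block 11 (0000000): 0 ones → 0
Block 12 (1111011): 6 ones → 1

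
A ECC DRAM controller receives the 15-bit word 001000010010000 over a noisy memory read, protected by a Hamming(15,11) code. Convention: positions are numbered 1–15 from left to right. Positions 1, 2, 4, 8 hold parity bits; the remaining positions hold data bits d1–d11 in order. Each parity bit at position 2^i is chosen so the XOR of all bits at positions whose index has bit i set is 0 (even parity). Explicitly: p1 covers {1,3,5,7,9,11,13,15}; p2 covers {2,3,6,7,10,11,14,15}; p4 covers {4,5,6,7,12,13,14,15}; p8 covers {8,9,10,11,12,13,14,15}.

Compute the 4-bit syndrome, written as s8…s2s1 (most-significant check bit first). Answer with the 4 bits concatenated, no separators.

s1 (pos 1,3,5,7,9,11,13,15): 0⊕1⊕0⊕0⊕0⊕1⊕0⊕0 = 0
s2 (pos 2,3,6,7,10,11,14,15): 0⊕1⊕0⊕0⊕0⊕1⊕0⊕0 = 0
s4 (pos 4,5,6,7,12,13,14,15): 0⊕0⊕0⊕0⊕0⊕0⊕0⊕0 = 0
s8 (pos 8,9,10,11,12,13,14,15): 1⊕0⊕0⊕1⊕0⊕0⊕0⊕0 = 0
Syndrome s8…s1 = 0000 → no error.

0000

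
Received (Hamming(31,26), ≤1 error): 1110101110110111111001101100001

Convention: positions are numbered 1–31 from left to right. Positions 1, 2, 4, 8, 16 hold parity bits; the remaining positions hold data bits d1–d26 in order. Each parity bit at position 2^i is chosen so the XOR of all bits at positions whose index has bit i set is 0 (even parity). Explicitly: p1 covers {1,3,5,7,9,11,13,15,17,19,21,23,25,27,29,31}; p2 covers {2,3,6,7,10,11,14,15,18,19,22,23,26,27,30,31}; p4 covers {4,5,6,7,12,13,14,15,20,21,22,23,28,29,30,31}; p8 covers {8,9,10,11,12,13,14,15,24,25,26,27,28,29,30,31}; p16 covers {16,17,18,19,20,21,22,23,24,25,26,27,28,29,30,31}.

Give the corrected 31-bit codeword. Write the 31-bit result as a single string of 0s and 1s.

s1 (pos 1,3,5,7,9,11,13,15,17,19,21,23,25,27,29,31): 1⊕1⊕1⊕1⊕1⊕1⊕0⊕1⊕1⊕1⊕0⊕1⊕1⊕0⊕0⊕1 = 0
s2 (pos 2,3,6,7,10,11,14,15,18,19,22,23,26,27,30,31): 1⊕1⊕0⊕1⊕0⊕1⊕1⊕1⊕1⊕1⊕1⊕1⊕1⊕0⊕0⊕1 = 0
s4 (pos 4,5,6,7,12,13,14,15,20,21,22,23,28,29,30,31): 0⊕1⊕0⊕1⊕1⊕0⊕1⊕1⊕0⊕0⊕1⊕1⊕0⊕0⊕0⊕1 = 0
s8 (pos 8,9,10,11,12,13,14,15,24,25,26,27,28,29,30,31): 1⊕1⊕0⊕1⊕1⊕0⊕1⊕1⊕0⊕1⊕1⊕0⊕0⊕0⊕0⊕1 = 1
s16 (pos 16,17,18,19,20,21,22,23,24,25,26,27,28,29,30,31): 1⊕1⊕1⊕1⊕0⊕0⊕1⊕1⊕0⊕1⊕1⊕0⊕0⊕0⊕0⊕1 = 1
Syndrome s16…s1 = 11000 → error at position 24.
Flip position 24: 1110101110110111111001101100001 → 1110101110110111111001111100001

1110101110110111111001111100001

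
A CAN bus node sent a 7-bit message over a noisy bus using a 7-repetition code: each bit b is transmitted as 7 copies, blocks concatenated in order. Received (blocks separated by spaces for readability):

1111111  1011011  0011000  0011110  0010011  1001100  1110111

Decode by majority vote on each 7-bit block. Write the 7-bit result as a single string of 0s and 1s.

Block 1 (1111111): 7 ones → 1
Block 2 (1011011): 5 ones → 1
Block 3 (0011000): 2 ones → 0
Block 4 (0011110): 4 ones → 1
Block 5 (0010011): 3 ones → 0
Block 6 (1001100): 3 ones → 0
Block 7 (1110111): 6 ones → 1

1101001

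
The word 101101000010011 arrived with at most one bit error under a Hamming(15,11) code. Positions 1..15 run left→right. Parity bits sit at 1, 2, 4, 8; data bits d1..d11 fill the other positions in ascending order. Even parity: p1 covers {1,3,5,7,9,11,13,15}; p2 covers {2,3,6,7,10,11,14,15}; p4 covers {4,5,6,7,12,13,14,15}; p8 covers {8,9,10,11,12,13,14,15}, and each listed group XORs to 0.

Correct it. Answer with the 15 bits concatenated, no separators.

101101000110011

s1 (pos 1,3,5,7,9,11,13,15): 1⊕1⊕0⊕0⊕0⊕1⊕0⊕1 = 0
s2 (pos 2,3,6,7,10,11,14,15): 0⊕1⊕1⊕0⊕0⊕1⊕1⊕1 = 1
s4 (pos 4,5,6,7,12,13,14,15): 1⊕0⊕1⊕0⊕0⊕0⊕1⊕1 = 0
s8 (pos 8,9,10,11,12,13,14,15): 0⊕0⊕0⊕1⊕0⊕0⊕1⊕1 = 1
Syndrome s8…s1 = 1010 → error at position 10.
Flip position 10: 101101000010011 → 101101000110011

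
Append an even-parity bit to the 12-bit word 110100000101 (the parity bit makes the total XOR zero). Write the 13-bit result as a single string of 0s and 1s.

XOR of the 12 data bits: 1⊕1⊕0⊕1⊕0⊕0⊕0⊕0⊕0⊕1⊕0⊕1 = 1
Parity bit = 1 (so all 13 bits XOR to 0).

1101000001011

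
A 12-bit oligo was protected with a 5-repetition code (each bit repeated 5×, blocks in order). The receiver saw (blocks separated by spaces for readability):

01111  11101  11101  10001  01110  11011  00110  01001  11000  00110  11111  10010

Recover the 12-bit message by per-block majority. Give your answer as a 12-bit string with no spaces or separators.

Block 1 (01111): 4 ones → 1
Block 2 (11101): 4 ones → 1
Block 3 (11101): 4 ones → 1
Block 4 (10001): 2 ones → 0
Block 5 (01110): 3 ones → 1
Block 6 (11011): 4 ones → 1
Block 7 (00110): 2 ones → 0
Block 8 (01001): 2 ones → 0
Block 9 (11000): 2 ones → 0
Block 10 (00110): 2 ones → 0
Block 11 (11111): 5 ones → 1
Block 12 (10010): 2 ones → 0

111011000010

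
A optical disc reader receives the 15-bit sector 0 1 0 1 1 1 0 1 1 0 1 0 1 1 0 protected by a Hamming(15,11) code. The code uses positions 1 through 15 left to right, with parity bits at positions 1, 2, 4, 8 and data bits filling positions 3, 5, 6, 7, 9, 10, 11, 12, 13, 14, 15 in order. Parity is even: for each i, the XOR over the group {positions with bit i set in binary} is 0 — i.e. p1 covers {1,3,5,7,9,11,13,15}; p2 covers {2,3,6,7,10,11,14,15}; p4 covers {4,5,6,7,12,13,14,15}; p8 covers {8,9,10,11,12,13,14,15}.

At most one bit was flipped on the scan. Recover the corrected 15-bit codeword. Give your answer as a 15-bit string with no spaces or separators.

s1 (pos 1,3,5,7,9,11,13,15): 0⊕0⊕1⊕0⊕1⊕1⊕1⊕0 = 0
s2 (pos 2,3,6,7,10,11,14,15): 1⊕0⊕1⊕0⊕0⊕1⊕1⊕0 = 0
s4 (pos 4,5,6,7,12,13,14,15): 1⊕1⊕1⊕0⊕0⊕1⊕1⊕0 = 1
s8 (pos 8,9,10,11,12,13,14,15): 1⊕1⊕0⊕1⊕0⊕1⊕1⊕0 = 1
Syndrome s8…s1 = 1100 → error at position 12.
Flip position 12: 010111011010110 → 010111011011110

010111011011110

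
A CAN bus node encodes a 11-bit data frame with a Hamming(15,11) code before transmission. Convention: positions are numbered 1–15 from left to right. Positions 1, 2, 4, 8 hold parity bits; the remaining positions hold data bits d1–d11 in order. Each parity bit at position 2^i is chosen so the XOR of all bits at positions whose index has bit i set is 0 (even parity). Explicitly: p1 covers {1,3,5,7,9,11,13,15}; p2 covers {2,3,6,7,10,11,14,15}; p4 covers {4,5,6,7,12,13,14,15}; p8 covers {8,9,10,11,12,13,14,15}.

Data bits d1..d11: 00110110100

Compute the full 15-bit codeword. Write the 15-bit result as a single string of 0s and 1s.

Place data at non-parity positions: p1 p2 0 p4 0 1 1 p8 0 1 1 0 1 0 0
p1 (pos 1,3,5,7,9,11,13,15): XOR of data positions = 0⊕0⊕1⊕0⊕1⊕1⊕0 = 1
p2 (pos 2,3,6,7,10,11,14,15): XOR of data positions = 0⊕1⊕1⊕1⊕1⊕0⊕0 = 0
p4 (pos 4,5,6,7,12,13,14,15): XOR of data positions = 0⊕1⊕1⊕0⊕1⊕0⊕0 = 1
p8 (pos 8,9,10,11,12,13,14,15): XOR of data positions = 0⊕1⊕1⊕0⊕1⊕0⊕0 = 1
Codeword: 100101110110100

100101110110100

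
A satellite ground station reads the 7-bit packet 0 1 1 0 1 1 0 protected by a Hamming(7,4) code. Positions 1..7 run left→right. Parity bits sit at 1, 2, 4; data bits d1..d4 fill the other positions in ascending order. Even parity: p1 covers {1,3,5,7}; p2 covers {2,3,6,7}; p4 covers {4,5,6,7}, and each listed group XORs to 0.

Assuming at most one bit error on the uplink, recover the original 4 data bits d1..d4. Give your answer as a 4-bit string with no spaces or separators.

s1 (pos 1,3,5,7): 0⊕1⊕1⊕0 = 0
s2 (pos 2,3,6,7): 1⊕1⊕1⊕0 = 1
s4 (pos 4,5,6,7): 0⊕1⊕1⊕0 = 0
Syndrome s4…s1 = 010 → error at position 2.
Flip position 2: 0110110 → 0010110
Read data bits from positions 3,5,6,7: 1110

1110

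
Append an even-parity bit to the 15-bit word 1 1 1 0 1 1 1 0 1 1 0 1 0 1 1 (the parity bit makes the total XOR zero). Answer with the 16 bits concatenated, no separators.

1110111011010111

XOR of the 15 data bits: 1⊕1⊕1⊕0⊕1⊕1⊕1⊕0⊕1⊕1⊕0⊕1⊕0⊕1⊕1 = 1
Parity bit = 1 (so all 16 bits XOR to 0).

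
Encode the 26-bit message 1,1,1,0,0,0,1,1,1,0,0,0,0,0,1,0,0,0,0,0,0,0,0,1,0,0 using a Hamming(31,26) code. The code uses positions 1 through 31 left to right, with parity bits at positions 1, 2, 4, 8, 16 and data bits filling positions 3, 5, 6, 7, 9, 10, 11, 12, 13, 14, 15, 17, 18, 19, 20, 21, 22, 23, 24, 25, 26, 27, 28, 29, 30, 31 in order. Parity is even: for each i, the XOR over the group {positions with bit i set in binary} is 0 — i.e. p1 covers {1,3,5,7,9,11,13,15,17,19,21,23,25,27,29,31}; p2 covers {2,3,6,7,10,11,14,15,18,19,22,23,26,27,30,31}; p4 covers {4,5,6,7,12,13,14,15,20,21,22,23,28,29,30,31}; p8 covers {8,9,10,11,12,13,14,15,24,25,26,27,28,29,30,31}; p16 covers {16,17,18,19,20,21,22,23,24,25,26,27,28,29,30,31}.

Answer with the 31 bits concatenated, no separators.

1110110000111000000100000000100

Place data at non-parity positions: p1 p2 1 p4 1 1 0 p8 0 0 1 1 1 0 0 p16 0 0 0 1 0 0 0 0 0 0 0 0 1 0 0
p1 (pos 1,3,5,7,9,11,13,15,17,19,21,23,25,27,29,31): XOR of data positions = 1⊕1⊕0⊕0⊕1⊕1⊕0⊕0⊕0⊕0⊕0⊕0⊕0⊕1⊕0 = 1
p2 (pos 2,3,6,7,10,11,14,15,18,19,22,23,26,27,30,31): XOR of data positions = 1⊕1⊕0⊕0⊕1⊕0⊕0⊕0⊕0⊕0⊕0⊕0⊕0⊕0⊕0 = 1
p4 (pos 4,5,6,7,12,13,14,15,20,21,22,23,28,29,30,31): XOR of data positions = 1⊕1⊕0⊕1⊕1⊕0⊕0⊕1⊕0⊕0⊕0⊕0⊕1⊕0⊕0 = 0
p8 (pos 8,9,10,11,12,13,14,15,24,25,26,27,28,29,30,31): XOR of data positions = 0⊕0⊕1⊕1⊕1⊕0⊕0⊕0⊕0⊕0⊕0⊕0⊕1⊕0⊕0 = 0
p16 (pos 16,17,18,19,20,21,22,23,24,25,26,27,28,29,30,31): XOR of data positions = 0⊕0⊕0⊕1⊕0⊕0⊕0⊕0⊕0⊕0⊕0⊕0⊕1⊕0⊕0 = 0
Codeword: 1110110000111000000100000000100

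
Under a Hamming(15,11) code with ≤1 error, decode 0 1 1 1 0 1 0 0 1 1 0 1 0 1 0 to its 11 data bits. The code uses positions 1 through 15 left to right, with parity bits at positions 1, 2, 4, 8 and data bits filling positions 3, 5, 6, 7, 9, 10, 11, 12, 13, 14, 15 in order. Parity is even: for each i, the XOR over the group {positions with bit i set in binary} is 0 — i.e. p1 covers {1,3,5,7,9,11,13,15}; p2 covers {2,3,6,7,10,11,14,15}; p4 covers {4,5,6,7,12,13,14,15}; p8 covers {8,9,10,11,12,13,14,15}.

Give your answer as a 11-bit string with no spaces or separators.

10101101010

s1 (pos 1,3,5,7,9,11,13,15): 0⊕1⊕0⊕0⊕1⊕0⊕0⊕0 = 0
s2 (pos 2,3,6,7,10,11,14,15): 1⊕1⊕1⊕0⊕1⊕0⊕1⊕0 = 1
s4 (pos 4,5,6,7,12,13,14,15): 1⊕0⊕1⊕0⊕1⊕0⊕1⊕0 = 0
s8 (pos 8,9,10,11,12,13,14,15): 0⊕1⊕1⊕0⊕1⊕0⊕1⊕0 = 0
Syndrome s8…s1 = 0010 → error at position 2.
Flip position 2: 011101001101010 → 001101001101010
Read data bits from positions 3,5,6,7,9,10,11,12,13,14,15: 10101101010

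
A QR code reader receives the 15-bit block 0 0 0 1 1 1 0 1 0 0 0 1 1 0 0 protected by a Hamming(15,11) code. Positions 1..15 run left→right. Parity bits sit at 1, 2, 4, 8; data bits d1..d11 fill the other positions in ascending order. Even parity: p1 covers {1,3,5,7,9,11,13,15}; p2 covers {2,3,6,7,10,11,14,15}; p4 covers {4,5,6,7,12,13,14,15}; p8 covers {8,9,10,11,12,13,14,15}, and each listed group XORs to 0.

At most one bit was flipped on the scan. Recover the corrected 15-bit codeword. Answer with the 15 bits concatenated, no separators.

s1 (pos 1,3,5,7,9,11,13,15): 0⊕0⊕1⊕0⊕0⊕0⊕1⊕0 = 0
s2 (pos 2,3,6,7,10,11,14,15): 0⊕0⊕1⊕0⊕0⊕0⊕0⊕0 = 1
s4 (pos 4,5,6,7,12,13,14,15): 1⊕1⊕1⊕0⊕1⊕1⊕0⊕0 = 1
s8 (pos 8,9,10,11,12,13,14,15): 1⊕0⊕0⊕0⊕1⊕1⊕0⊕0 = 1
Syndrome s8…s1 = 1110 → error at position 14.
Flip position 14: 000111010001100 → 000111010001110

000111010001110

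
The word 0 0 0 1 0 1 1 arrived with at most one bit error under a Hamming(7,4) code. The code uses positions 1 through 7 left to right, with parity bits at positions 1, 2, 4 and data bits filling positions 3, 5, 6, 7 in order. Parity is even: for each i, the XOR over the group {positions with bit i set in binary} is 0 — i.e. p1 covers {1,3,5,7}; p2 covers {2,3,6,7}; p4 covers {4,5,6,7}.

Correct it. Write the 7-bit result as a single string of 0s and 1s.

0001111

s1 (pos 1,3,5,7): 0⊕0⊕0⊕1 = 1
s2 (pos 2,3,6,7): 0⊕0⊕1⊕1 = 0
s4 (pos 4,5,6,7): 1⊕0⊕1⊕1 = 1
Syndrome s4…s1 = 101 → error at position 5.
Flip position 5: 0001011 → 0001111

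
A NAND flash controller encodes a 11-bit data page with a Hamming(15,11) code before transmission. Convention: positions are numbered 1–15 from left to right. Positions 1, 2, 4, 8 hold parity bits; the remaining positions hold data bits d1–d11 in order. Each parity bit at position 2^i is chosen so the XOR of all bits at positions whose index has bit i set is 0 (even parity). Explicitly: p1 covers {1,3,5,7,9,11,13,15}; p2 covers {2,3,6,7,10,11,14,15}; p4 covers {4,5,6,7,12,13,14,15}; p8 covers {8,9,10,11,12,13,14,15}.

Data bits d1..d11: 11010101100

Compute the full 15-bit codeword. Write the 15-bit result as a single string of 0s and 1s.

Place data at non-parity positions: p1 p2 1 p4 1 0 1 p8 0 1 0 1 1 0 0
p1 (pos 1,3,5,7,9,11,13,15): XOR of data positions = 1⊕1⊕1⊕0⊕0⊕1⊕0 = 0
p2 (pos 2,3,6,7,10,11,14,15): XOR of data positions = 1⊕0⊕1⊕1⊕0⊕0⊕0 = 1
p4 (pos 4,5,6,7,12,13,14,15): XOR of data positions = 1⊕0⊕1⊕1⊕1⊕0⊕0 = 0
p8 (pos 8,9,10,11,12,13,14,15): XOR of data positions = 0⊕1⊕0⊕1⊕1⊕0⊕0 = 1
Codeword: 011010110101100

011010110101100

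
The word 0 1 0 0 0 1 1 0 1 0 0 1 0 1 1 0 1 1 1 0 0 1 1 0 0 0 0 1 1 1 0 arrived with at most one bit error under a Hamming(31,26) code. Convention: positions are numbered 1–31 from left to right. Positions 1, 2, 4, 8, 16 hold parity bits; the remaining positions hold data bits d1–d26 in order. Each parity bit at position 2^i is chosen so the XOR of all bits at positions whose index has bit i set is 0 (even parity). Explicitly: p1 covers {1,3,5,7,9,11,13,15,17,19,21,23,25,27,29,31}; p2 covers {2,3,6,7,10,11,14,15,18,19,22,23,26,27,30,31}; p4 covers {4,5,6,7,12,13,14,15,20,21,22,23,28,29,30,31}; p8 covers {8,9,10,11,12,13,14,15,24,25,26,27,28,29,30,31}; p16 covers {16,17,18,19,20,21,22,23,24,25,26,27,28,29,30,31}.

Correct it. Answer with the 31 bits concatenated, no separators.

s1 (pos 1,3,5,7,9,11,13,15,17,19,21,23,25,27,29,31): 0⊕0⊕0⊕1⊕1⊕0⊕0⊕1⊕1⊕1⊕0⊕1⊕0⊕0⊕1⊕0 = 1
s2 (pos 2,3,6,7,10,11,14,15,18,19,22,23,26,27,30,31): 1⊕0⊕1⊕1⊕0⊕0⊕1⊕1⊕1⊕1⊕1⊕1⊕0⊕0⊕1⊕0 = 0
s4 (pos 4,5,6,7,12,13,14,15,20,21,22,23,28,29,30,31): 0⊕0⊕1⊕1⊕1⊕0⊕1⊕1⊕0⊕0⊕1⊕1⊕1⊕1⊕1⊕0 = 0
s8 (pos 8,9,10,11,12,13,14,15,24,25,26,27,28,29,30,31): 0⊕1⊕0⊕0⊕1⊕0⊕1⊕1⊕0⊕0⊕0⊕0⊕1⊕1⊕1⊕0 = 1
s16 (pos 16,17,18,19,20,21,22,23,24,25,26,27,28,29,30,31): 0⊕1⊕1⊕1⊕0⊕0⊕1⊕1⊕0⊕0⊕0⊕0⊕1⊕1⊕1⊕0 = 0
Syndrome s16…s1 = 01001 → error at position 9.
Flip position 9: 0100011010010110111001100001110 → 0100011000010110111001100001110

0100011000010110111001100001110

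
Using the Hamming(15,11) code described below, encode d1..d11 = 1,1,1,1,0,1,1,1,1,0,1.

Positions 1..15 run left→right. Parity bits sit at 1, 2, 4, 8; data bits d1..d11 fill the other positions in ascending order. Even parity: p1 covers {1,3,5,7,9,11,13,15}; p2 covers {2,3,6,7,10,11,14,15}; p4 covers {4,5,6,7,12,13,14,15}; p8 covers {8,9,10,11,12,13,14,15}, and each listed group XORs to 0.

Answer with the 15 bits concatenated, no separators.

001011110111101

Place data at non-parity positions: p1 p2 1 p4 1 1 1 p8 0 1 1 1 1 0 1
p1 (pos 1,3,5,7,9,11,13,15): XOR of data positions = 1⊕1⊕1⊕0⊕1⊕1⊕1 = 0
p2 (pos 2,3,6,7,10,11,14,15): XOR of data positions = 1⊕1⊕1⊕1⊕1⊕0⊕1 = 0
p4 (pos 4,5,6,7,12,13,14,15): XOR of data positions = 1⊕1⊕1⊕1⊕1⊕0⊕1 = 0
p8 (pos 8,9,10,11,12,13,14,15): XOR of data positions = 0⊕1⊕1⊕1⊕1⊕0⊕1 = 1
Codeword: 001011110111101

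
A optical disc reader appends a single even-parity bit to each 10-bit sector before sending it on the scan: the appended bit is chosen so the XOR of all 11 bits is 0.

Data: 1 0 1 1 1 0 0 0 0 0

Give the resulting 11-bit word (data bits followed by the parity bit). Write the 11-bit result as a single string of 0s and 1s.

10111000000

XOR of the 10 data bits: 1⊕0⊕1⊕1⊕1⊕0⊕0⊕0⊕0⊕0 = 0
Parity bit = 0 (so all 11 bits XOR to 0).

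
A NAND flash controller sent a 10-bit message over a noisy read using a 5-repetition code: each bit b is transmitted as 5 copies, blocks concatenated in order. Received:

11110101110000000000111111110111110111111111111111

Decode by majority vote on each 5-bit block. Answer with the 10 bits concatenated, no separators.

Block 1 (11110): 4 ones → 1
Block 2 (10111): 4 ones → 1
Block 3 (00000): 0 ones → 0
Block 4 (00000): 0 ones → 0
Block 5 (11111): 5 ones → 1
Block 6 (11101): 4 ones → 1
Block 7 (11110): 4 ones → 1
Block 8 (11111): 5 ones → 1
Block 9 (11111): 5 ones → 1
Block 10 (11111): 5 ones → 1

1100111111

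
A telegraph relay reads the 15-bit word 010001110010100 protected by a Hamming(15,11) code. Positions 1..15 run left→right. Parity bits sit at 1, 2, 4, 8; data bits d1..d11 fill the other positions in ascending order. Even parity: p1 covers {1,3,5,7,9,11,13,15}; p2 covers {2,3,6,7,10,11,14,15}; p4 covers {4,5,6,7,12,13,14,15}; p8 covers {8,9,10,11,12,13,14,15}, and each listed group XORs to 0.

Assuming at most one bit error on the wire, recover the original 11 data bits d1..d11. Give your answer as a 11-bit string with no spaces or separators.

00110010000

s1 (pos 1,3,5,7,9,11,13,15): 0⊕0⊕0⊕1⊕0⊕1⊕1⊕0 = 1
s2 (pos 2,3,6,7,10,11,14,15): 1⊕0⊕1⊕1⊕0⊕1⊕0⊕0 = 0
s4 (pos 4,5,6,7,12,13,14,15): 0⊕0⊕1⊕1⊕0⊕1⊕0⊕0 = 1
s8 (pos 8,9,10,11,12,13,14,15): 1⊕0⊕0⊕1⊕0⊕1⊕0⊕0 = 1
Syndrome s8…s1 = 1101 → error at position 13.
Flip position 13: 010001110010100 → 010001110010000
Read data bits from positions 3,5,6,7,9,10,11,12,13,14,15: 00110010000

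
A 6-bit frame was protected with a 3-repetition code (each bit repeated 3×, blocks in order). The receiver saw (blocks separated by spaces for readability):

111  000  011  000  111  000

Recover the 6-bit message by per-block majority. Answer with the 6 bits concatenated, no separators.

101010

Block 1 (111): 3 ones → 1
Block 2 (000): 0 ones → 0
Block 3 (011): 2 ones → 1
Block 4 (000): 0 ones → 0
Block 5 (111): 3 ones → 1
Block 6 (000): 0 ones → 0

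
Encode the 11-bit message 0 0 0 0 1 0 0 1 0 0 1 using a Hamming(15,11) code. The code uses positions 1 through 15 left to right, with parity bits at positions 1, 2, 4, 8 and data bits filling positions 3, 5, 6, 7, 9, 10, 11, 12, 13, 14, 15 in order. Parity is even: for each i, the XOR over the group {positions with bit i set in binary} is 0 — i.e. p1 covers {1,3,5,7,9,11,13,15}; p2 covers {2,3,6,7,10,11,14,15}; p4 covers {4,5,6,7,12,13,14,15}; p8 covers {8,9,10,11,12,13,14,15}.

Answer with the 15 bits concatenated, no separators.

010000011001001

Place data at non-parity positions: p1 p2 0 p4 0 0 0 p8 1 0 0 1 0 0 1
p1 (pos 1,3,5,7,9,11,13,15): XOR of data positions = 0⊕0⊕0⊕1⊕0⊕0⊕1 = 0
p2 (pos 2,3,6,7,10,11,14,15): XOR of data positions = 0⊕0⊕0⊕0⊕0⊕0⊕1 = 1
p4 (pos 4,5,6,7,12,13,14,15): XOR of data positions = 0⊕0⊕0⊕1⊕0⊕0⊕1 = 0
p8 (pos 8,9,10,11,12,13,14,15): XOR of data positions = 1⊕0⊕0⊕1⊕0⊕0⊕1 = 1
Codeword: 010000011001001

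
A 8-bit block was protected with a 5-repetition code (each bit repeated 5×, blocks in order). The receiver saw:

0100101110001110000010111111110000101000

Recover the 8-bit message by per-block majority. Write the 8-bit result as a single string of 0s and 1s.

01101100

Block 1 (01001): 2 ones → 0
Block 2 (01110): 3 ones → 1
Block 3 (00111): 3 ones → 1
Block 4 (00000): 0 ones → 0
Block 5 (10111): 4 ones → 1
Block 6 (11111): 5 ones → 1
Block 7 (00001): 1 one → 0
Block 8 (01000): 1 one → 0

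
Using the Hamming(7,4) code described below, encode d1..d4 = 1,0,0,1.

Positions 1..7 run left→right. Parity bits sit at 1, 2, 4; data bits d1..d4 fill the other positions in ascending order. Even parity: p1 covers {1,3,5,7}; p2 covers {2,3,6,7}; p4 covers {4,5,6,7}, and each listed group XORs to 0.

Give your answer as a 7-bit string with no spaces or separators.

Place data at non-parity positions: p1 p2 1 p4 0 0 1
p1 (pos 1,3,5,7): XOR of data positions = 1⊕0⊕1 = 0
p2 (pos 2,3,6,7): XOR of data positions = 1⊕0⊕1 = 0
p4 (pos 4,5,6,7): XOR of data positions = 0⊕0⊕1 = 1
Codeword: 0011001

0011001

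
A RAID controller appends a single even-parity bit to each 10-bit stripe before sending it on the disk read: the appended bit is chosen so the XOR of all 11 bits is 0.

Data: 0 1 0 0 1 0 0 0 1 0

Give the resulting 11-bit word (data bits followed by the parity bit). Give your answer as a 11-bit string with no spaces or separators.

01001000101

XOR of the 10 data bits: 0⊕1⊕0⊕0⊕1⊕0⊕0⊕0⊕1⊕0 = 1
Parity bit = 1 (so all 11 bits XOR to 0).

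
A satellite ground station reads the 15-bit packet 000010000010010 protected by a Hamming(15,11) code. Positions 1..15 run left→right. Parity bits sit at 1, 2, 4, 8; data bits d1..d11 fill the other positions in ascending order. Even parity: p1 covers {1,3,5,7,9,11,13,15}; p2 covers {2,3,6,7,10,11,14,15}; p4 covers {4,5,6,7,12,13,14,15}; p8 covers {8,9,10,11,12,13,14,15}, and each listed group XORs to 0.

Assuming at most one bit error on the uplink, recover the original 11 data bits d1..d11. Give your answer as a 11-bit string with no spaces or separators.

01000010010

s1 (pos 1,3,5,7,9,11,13,15): 0⊕0⊕1⊕0⊕0⊕1⊕0⊕0 = 0
s2 (pos 2,3,6,7,10,11,14,15): 0⊕0⊕0⊕0⊕0⊕1⊕1⊕0 = 0
s4 (pos 4,5,6,7,12,13,14,15): 0⊕1⊕0⊕0⊕0⊕0⊕1⊕0 = 0
s8 (pos 8,9,10,11,12,13,14,15): 0⊕0⊕0⊕1⊕0⊕0⊕1⊕0 = 0
Syndrome s8…s1 = 0000 → no error.
Read data bits from positions 3,5,6,7,9,10,11,12,13,14,15: 01000010010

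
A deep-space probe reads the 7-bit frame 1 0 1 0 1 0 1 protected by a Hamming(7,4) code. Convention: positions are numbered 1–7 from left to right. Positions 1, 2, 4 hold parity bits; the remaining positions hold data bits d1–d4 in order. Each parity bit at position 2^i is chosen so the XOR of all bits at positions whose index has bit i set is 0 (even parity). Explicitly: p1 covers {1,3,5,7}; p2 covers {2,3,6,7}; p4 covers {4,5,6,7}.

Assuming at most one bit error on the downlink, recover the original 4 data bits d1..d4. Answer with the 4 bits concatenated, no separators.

1101

s1 (pos 1,3,5,7): 1⊕1⊕1⊕1 = 0
s2 (pos 2,3,6,7): 0⊕1⊕0⊕1 = 0
s4 (pos 4,5,6,7): 0⊕1⊕0⊕1 = 0
Syndrome s4…s1 = 000 → no error.
Read data bits from positions 3,5,6,7: 1101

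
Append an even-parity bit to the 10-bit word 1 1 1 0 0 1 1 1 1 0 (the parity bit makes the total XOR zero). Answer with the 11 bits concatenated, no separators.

XOR of the 10 data bits: 1⊕1⊕1⊕0⊕0⊕1⊕1⊕1⊕1⊕0 = 1
Parity bit = 1 (so all 11 bits XOR to 0).

11100111101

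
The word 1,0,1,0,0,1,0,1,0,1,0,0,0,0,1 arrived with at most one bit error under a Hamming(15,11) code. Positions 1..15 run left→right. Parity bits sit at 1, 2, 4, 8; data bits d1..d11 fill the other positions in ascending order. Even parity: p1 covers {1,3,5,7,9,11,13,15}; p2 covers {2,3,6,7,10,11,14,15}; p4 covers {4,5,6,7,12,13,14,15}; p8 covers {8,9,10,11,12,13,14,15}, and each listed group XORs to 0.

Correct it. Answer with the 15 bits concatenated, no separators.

101001011100001

s1 (pos 1,3,5,7,9,11,13,15): 1⊕1⊕0⊕0⊕0⊕0⊕0⊕1 = 1
s2 (pos 2,3,6,7,10,11,14,15): 0⊕1⊕1⊕0⊕1⊕0⊕0⊕1 = 0
s4 (pos 4,5,6,7,12,13,14,15): 0⊕0⊕1⊕0⊕0⊕0⊕0⊕1 = 0
s8 (pos 8,9,10,11,12,13,14,15): 1⊕0⊕1⊕0⊕0⊕0⊕0⊕1 = 1
Syndrome s8…s1 = 1001 → error at position 9.
Flip position 9: 101001010100001 → 101001011100001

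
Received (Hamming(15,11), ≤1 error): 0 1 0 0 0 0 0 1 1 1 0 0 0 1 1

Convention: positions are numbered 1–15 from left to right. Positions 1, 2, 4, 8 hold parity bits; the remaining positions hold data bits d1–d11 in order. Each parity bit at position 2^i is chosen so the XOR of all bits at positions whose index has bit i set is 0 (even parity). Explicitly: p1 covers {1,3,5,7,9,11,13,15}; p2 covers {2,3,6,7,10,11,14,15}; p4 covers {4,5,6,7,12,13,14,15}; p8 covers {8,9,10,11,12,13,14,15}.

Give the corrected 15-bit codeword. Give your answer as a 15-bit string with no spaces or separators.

010000001100011

s1 (pos 1,3,5,7,9,11,13,15): 0⊕0⊕0⊕0⊕1⊕0⊕0⊕1 = 0
s2 (pos 2,3,6,7,10,11,14,15): 1⊕0⊕0⊕0⊕1⊕0⊕1⊕1 = 0
s4 (pos 4,5,6,7,12,13,14,15): 0⊕0⊕0⊕0⊕0⊕0⊕1⊕1 = 0
s8 (pos 8,9,10,11,12,13,14,15): 1⊕1⊕1⊕0⊕0⊕0⊕1⊕1 = 1
Syndrome s8…s1 = 1000 → error at position 8.
Flip position 8: 010000011100011 → 010000001100011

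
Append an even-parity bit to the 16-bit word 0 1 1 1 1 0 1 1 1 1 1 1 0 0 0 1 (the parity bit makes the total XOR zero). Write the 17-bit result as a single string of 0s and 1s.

01111011111100011

XOR of the 16 data bits: 0⊕1⊕1⊕1⊕1⊕0⊕1⊕1⊕1⊕1⊕1⊕1⊕0⊕0⊕0⊕1 = 1
Parity bit = 1 (so all 17 bits XOR to 0).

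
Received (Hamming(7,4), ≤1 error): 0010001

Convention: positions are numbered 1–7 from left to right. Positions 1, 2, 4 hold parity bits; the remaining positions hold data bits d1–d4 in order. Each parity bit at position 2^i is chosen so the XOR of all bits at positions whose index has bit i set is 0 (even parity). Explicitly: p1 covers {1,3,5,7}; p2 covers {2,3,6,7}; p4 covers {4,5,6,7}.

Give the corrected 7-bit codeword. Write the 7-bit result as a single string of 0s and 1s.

0011001

s1 (pos 1,3,5,7): 0⊕1⊕0⊕1 = 0
s2 (pos 2,3,6,7): 0⊕1⊕0⊕1 = 0
s4 (pos 4,5,6,7): 0⊕0⊕0⊕1 = 1
Syndrome s4…s1 = 100 → error at position 4.
Flip position 4: 0010001 → 0011001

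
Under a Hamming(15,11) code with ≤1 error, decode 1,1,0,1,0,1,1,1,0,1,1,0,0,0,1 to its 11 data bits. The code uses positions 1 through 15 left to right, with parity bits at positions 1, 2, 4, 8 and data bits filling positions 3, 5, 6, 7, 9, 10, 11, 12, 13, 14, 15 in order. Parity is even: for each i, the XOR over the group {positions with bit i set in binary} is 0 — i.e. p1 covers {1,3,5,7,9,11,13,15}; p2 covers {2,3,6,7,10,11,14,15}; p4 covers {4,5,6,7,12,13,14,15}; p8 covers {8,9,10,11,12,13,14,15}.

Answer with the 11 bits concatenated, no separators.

00110110001

s1 (pos 1,3,5,7,9,11,13,15): 1⊕0⊕0⊕1⊕0⊕1⊕0⊕1 = 0
s2 (pos 2,3,6,7,10,11,14,15): 1⊕0⊕1⊕1⊕1⊕1⊕0⊕1 = 0
s4 (pos 4,5,6,7,12,13,14,15): 1⊕0⊕1⊕1⊕0⊕0⊕0⊕1 = 0
s8 (pos 8,9,10,11,12,13,14,15): 1⊕0⊕1⊕1⊕0⊕0⊕0⊕1 = 0
Syndrome s8…s1 = 0000 → no error.
Read data bits from positions 3,5,6,7,9,10,11,12,13,14,15: 00110110001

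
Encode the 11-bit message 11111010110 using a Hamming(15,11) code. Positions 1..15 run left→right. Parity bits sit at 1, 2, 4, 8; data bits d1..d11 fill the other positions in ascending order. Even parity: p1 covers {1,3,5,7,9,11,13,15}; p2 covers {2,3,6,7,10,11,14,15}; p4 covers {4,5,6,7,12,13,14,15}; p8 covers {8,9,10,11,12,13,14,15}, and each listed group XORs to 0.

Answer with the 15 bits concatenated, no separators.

Place data at non-parity positions: p1 p2 1 p4 1 1 1 p8 1 0 1 0 1 1 0
p1 (pos 1,3,5,7,9,11,13,15): XOR of data positions = 1⊕1⊕1⊕1⊕1⊕1⊕0 = 0
p2 (pos 2,3,6,7,10,11,14,15): XOR of data positions = 1⊕1⊕1⊕0⊕1⊕1⊕0 = 1
p4 (pos 4,5,6,7,12,13,14,15): XOR of data positions = 1⊕1⊕1⊕0⊕1⊕1⊕0 = 1
p8 (pos 8,9,10,11,12,13,14,15): XOR of data positions = 1⊕0⊕1⊕0⊕1⊕1⊕0 = 0
Codeword: 011111101010110

011111101010110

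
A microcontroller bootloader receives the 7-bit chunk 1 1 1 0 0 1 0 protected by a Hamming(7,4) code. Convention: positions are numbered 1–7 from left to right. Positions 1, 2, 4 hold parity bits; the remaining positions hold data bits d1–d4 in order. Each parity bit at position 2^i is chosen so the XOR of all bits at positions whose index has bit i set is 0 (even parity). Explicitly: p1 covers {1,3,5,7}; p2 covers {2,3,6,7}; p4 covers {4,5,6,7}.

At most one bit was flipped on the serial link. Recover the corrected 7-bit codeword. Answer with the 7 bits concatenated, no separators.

1110000

s1 (pos 1,3,5,7): 1⊕1⊕0⊕0 = 0
s2 (pos 2,3,6,7): 1⊕1⊕1⊕0 = 1
s4 (pos 4,5,6,7): 0⊕0⊕1⊕0 = 1
Syndrome s4…s1 = 110 → error at position 6.
Flip position 6: 1110010 → 1110000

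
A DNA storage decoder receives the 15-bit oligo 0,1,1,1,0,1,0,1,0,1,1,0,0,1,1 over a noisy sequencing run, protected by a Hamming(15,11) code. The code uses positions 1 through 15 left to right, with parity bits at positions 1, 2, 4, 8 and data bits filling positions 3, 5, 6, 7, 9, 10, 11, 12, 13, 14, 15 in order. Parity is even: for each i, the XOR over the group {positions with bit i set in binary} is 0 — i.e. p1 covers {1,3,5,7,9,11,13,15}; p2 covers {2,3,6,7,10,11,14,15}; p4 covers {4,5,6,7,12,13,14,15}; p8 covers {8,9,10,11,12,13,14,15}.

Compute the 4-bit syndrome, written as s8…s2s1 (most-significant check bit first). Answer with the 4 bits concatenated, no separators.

1011

s1 (pos 1,3,5,7,9,11,13,15): 0⊕1⊕0⊕0⊕0⊕1⊕0⊕1 = 1
s2 (pos 2,3,6,7,10,11,14,15): 1⊕1⊕1⊕0⊕1⊕1⊕1⊕1 = 1
s4 (pos 4,5,6,7,12,13,14,15): 1⊕0⊕1⊕0⊕0⊕0⊕1⊕1 = 0
s8 (pos 8,9,10,11,12,13,14,15): 1⊕0⊕1⊕1⊕0⊕0⊕1⊕1 = 1
Syndrome s8…s1 = 1011 → error at position 11.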